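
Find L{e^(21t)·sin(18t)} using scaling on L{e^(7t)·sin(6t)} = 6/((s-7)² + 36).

Scaling with a=3: L{e^(21t)·sin(18t)} = (1/3) · 6/((s/3-7)² + 36). Simplifying: 18/((s-21)² + 324)

Final answer: 18/((s-21)² + 324)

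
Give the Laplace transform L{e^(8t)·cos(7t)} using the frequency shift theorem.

Frequency shift: L{e^(at)f(t)} = F(s-a). L{e^(8t)·cos(7t)} = (s-8)/((s-8)² + 49)

Final answer: (s-8)/((s-8)² + 49)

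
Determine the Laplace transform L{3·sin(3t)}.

L{sin(ωt)} = ω/(s² + ω²), so L{sin(3t)} = 3/(s² + 9). Then L{3·sin(3t)} = 3·3/(s² + 9) = 9/(s² + 9)

Final answer: 9/(s² + 9)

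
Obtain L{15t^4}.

L{t^n} = n!/s^(n+1). So L{15t^4} = 15·4!/s^5 = 360/s^5

Final answer: 360/s^5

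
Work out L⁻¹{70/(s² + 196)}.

This is the form c·a/(s² + a²) with a = 14, c = 5. L⁻¹ = 5·sin(14t)

Final answer: 5·sin(14t)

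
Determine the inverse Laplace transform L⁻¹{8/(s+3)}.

L⁻¹{1/(s-a)} = e^(at), so L⁻¹{1/(s+3)} = e^(-3t), and L⁻¹{8/(s+3)} = 8·e^(-3t)

Final answer: 8·e^(-3t)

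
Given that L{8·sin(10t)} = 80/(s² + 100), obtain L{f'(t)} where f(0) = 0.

L{f'(t)} = s·F(s) - f(0) = s·80/(s² + 100) - 0 = 80s/(s² + 100)

Final answer: 80s/(s² + 100)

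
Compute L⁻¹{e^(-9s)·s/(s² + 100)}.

L⁻¹{s/(s² + 100)} = cos(10t). By the time shift theorem, L⁻¹{e^(-as)F(s)} = u(t-a)f(t-a) with a=9, so L⁻¹{e^(-9s)·s/(s² + 100)} = u(t-9)·cos(10(t-9))

Final answer: u(t-9)·cos(10(t-9))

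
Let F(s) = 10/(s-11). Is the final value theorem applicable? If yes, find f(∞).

sF(s) = 10s/(s-11) has a pole at s = 11 in the right half-plane. Theorem does NOT apply (unstable system; f(t) = 10·e^(11t) grows without bound).

Final answer: Not applicable (unstable)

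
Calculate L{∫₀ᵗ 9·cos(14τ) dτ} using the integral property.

L{∫₀ᵗ f(τ)dτ} = F(s)/s with F(s) = 9s/(s² + 196), so the result is (9s/(s² + 196))/s = 9/(s² + 196)

Final answer: 9/(s² + 196)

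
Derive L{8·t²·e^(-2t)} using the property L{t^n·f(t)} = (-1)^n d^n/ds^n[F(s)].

L{e^(-2t)} = 1/(s+2). d/ds[1/(s+2)] = -1/(s+2)². d²/ds²[1/(s+2)] = 2/(s+2)³. So L{t²·e^(-2t)} = (-1)² · 2/(s+2)³ = 2/(s+2)³. Then L{8·t²·e^(-2t)} = 8·2/(s+2)³ = 16/(s+2)³

Final answer: 16/(s+2)³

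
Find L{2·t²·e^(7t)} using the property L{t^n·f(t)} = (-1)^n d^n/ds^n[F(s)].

L{e^(7t)} = 1/(s-7). d/ds[1/(s-7)] = -1/(s-7)². d²/ds²[1/(s-7)] = 2/(s-7)³. So L{t²·e^(7t)} = (-1)² · 2/(s-7)³ = 2/(s-7)³. Then L{2·t²·e^(7t)} = 2·2/(s-7)³ = 4/(s-7)³

Final answer: 4/(s-7)³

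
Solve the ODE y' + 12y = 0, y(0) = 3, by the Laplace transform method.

L{y'} + 12L{y} = 0. sY - 3 + 12Y = 0. Y(s+12) = 3. Y = 3/(s+12)

Final answer: y(t) = 3e^(-12t)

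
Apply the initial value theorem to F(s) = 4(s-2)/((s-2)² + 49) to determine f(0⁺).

f(0⁺) = lim_{s→∞} sF(s) = lim_{s→∞} 4s(s-2)/((s-2)² + 49) = 4

Final answer: 4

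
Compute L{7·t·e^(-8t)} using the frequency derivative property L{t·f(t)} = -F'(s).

L{e^(-8t)} = 1/(s+8). By frequency derivative: L{t·e^(-8t)} = -d/ds[1/(s+8)] = -(-1)/(s+8)² = 1/(s+8)². Then L{7·t·e^(-8t)} = 7·1/(s+8)² = 7/(s+8)²

Final answer: 7/(s+8)²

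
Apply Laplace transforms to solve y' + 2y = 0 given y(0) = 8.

L{y'} + 2L{y} = 0. sY - 8 + 2Y = 0. Y(s+2) = 8. Y = 8/(s+2)

Final answer: y(t) = 8e^(-2t)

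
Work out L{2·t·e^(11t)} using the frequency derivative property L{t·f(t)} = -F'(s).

L{e^(11t)} = 1/(s-11). By frequency derivative: L{t·e^(11t)} = -d/ds[1/(s-11)] = -(-1)/(s-11)² = 1/(s-11)². Then L{2·t·e^(11t)} = 2·1/(s-11)² = 2/(s-11)²

Final answer: 2/(s-11)²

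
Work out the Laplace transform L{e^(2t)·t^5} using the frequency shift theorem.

L{e^(at)·t^n} = n!/(s-a)^(n+1), so L{e^(2t)·t^5} = 120/(s-2)^6

Final answer: 120/(s-2)^6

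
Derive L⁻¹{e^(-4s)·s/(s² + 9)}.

L⁻¹{s/(s² + 9)} = cos(3t). By the time shift theorem, L⁻¹{e^(-as)F(s)} = u(t-a)f(t-a) with a=4, so L⁻¹{e^(-4s)·s/(s² + 9)} = u(t-4)·cos(3(t-4))

Final answer: u(t-4)·cos(3(t-4))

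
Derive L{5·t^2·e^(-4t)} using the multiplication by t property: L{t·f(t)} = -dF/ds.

Using L{t^n·e^(at)} = n!/(s-a)^(n+1), L{t^2·e^(-4t)} = 2/(s+4)^3, so L{5·t^2·e^(-4t)} = 5·2/(s+4)^3 = 10/(s+4)^3

Final answer: 10/(s+4)^3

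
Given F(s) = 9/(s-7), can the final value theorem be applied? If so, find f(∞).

sF(s) = 9s/(s-7) has a pole at s = 7 in the right half-plane. Theorem does NOT apply (unstable system; f(t) = 9·e^(7t) grows without bound).

Final answer: Not applicable (unstable)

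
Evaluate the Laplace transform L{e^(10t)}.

L{e^(at)} = 1/(s-a), so L{e^(10t)} = 1/(s-10)

Final answer: 1/(s-10)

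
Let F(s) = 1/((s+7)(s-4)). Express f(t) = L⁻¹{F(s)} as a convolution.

1/((s+7)(s-4)) = (1/(s+7))·(1/(s-4)) = L{e^(-7t)}·L{e^(4t)}. So f(t) = e^(-7t)*e^(4t) = ∫₀ᵗ e^(-7τ)·e^(4(t-τ)) dτ

Final answer: ∫₀ᵗ e^(-7τ)·e^(4(t-τ)) dτ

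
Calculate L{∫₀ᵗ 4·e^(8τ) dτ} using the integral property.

L{∫₀ᵗ f(τ)dτ} = F(s)/s with F(s) = 4/(s-8), so L{∫₀ᵗ 4·e^(8τ) dτ} = 4/(s(s-8))

Final answer: 4/(s(s-8))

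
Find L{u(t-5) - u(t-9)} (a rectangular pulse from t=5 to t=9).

L{u(t-a)} = e^(-as)/s. L{u(t-5) - u(t-9)} = (e^(-5s) - e^(-9s))/s

Final answer: (e^(-5s) - e^(-9s))/s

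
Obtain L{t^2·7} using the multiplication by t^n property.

L{7} = 7/s. d^1/ds^1[1/s] = -1/s². d^2/ds^2[1/s] = 2/s^3. So L{t^2} = (-1)^{2}·2/s^3 = 2/s^3. Then L{t^2·7} = 7·2/s^3 = 14/s^3

Final answer: 14/s^3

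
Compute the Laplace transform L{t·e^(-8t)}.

L{t^n·e^(at)} = n!/(s-a)^(n+1), so L{t·e^(-8t)} = 1/(s+8)^2

Final answer: 1/(s+8)^2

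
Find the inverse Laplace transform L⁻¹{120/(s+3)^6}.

L⁻¹{n!/(s-a)^(n+1)} = t^n·e^(at), so L⁻¹{120/(s+3)^6} = t^5·e^(-3t)

Final answer: t^5·e^(-3t)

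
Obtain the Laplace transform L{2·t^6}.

L{t^n} = n!/s^(n+1), so L{t^6} = 720/s^7. Then L{2·t^6} = 2·720/s^7 = 1440/s^7

Final answer: 1440/s^7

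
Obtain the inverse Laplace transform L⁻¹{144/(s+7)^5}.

L⁻¹{n!/(s-a)^(n+1)} = t^n·e^(at) with n=4, a=-7. So L⁻¹{24/(s+7)^5} = t^4·e^(-7t), and L⁻¹{144/(s+7)^5} = (144/24)·t^4·e^(-7t) = 6·t^4·e^(-7t)

Final answer: 6·t^4·e^(-7t)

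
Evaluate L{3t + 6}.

L{3t + 6} = 3·L{t} + 6·L{1} = 3/s² + 6/s

Final answer: 3/s² + 6/s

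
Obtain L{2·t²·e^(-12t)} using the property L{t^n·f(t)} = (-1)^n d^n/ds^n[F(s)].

L{e^(-12t)} = 1/(s+12). d/ds[1/(s+12)] = -1/(s+12)². d²/ds²[1/(s+12)] = 2/(s+12)³. So L{t²·e^(-12t)} = (-1)² · 2/(s+12)³ = 2/(s+12)³. Then L{2·t²·e^(-12t)} = 2·2/(s+12)³ = 4/(s+12)³

Final answer: 4/(s+12)³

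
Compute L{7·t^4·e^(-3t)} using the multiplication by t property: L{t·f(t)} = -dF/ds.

Using L{t^n·e^(at)} = n!/(s-a)^(n+1), L{t^4·e^(-3t)} = 24/(s+3)^5, so L{7·t^4·e^(-3t)} = 7·24/(s+3)^5 = 168/(s+3)^5

Final answer: 168/(s+3)^5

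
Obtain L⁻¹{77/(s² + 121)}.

This is the form c·a/(s² + a²) with a = 11, c = 7. L⁻¹ = 7·sin(11t)

Final answer: 7·sin(11t)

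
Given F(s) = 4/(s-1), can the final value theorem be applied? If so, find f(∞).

sF(s) = 4s/(s-1) has a pole at s = 1 in the right half-plane. Theorem does NOT apply (unstable system; f(t) = 4·e^t grows without bound).

Final answer: Not applicable (unstable)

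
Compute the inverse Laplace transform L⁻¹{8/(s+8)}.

L⁻¹{1/(s-a)} = e^(at), so L⁻¹{1/(s+8)} = e^(-8t), and L⁻¹{8/(s+8)} = 8·e^(-8t)

Final answer: 8·e^(-8t)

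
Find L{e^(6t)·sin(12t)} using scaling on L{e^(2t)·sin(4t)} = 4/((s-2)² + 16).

Scaling with a=3: L{e^(6t)·sin(12t)} = (1/3) · 4/((s/3-2)² + 16). Simplifying: 12/((s-6)² + 144)

Final answer: 12/((s-6)² + 144)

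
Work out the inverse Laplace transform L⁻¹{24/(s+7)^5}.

L⁻¹{n!/(s-a)^(n+1)} = t^n·e^(at), so L⁻¹{24/(s+7)^5} = t^4·e^(-7t)

Final answer: t^4·e^(-7t)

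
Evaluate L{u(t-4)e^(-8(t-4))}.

u(t-a)f(t-a) with f(t)=e^(-8t). L{e^(-8t)} = 1/(s+8). By time shift: e^(-4s)/(s+8)

Final answer: e^(-4s)/(s+8)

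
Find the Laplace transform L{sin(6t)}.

L{sin(ωt)} = ω/(s² + ω²), so L{sin(6t)} = 6/(s² + 36)

Final answer: 6/(s² + 36)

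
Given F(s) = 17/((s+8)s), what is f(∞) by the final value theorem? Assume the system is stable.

f(∞) = lim_{s→0} sF(s) = lim_{s→0} 17/(s+8) = 17/8

Final answer: 17/8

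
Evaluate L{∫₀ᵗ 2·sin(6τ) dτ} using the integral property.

L{∫₀ᵗ f(τ)dτ} = F(s)/s with F(s) = 12/(s² + 36), so the result is (12/(s² + 36))/s = 12/(s(s² + 36))

Final answer: 12/(s(s² + 36))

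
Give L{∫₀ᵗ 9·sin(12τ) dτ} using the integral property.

L{∫₀ᵗ f(τ)dτ} = F(s)/s with F(s) = 108/(s² + 144), so the result is (108/(s² + 144))/s = 108/(s(s² + 144))

Final answer: 108/(s(s² + 144))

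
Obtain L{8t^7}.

L{t^n} = n!/s^(n+1). So L{8t^7} = 8·7!/s^8 = 40320/s^8

Final answer: 40320/s^8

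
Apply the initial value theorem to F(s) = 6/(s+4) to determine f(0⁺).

f(0⁺) = lim_{s→∞} s·6/(s+4) = lim_{s→∞} 6s/(s+4) = 6

Final answer: 6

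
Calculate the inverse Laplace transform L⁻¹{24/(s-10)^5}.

L⁻¹{n!/(s-a)^(n+1)} = t^n·e^(at), so L⁻¹{24/(s-10)^5} = t^4·e^(10t)

Final answer: t^4·e^(10t)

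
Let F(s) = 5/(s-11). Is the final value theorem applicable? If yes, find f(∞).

sF(s) = 5s/(s-11) has a pole at s = 11 in the right half-plane. Theorem does NOT apply (unstable system; f(t) = 5·e^(11t) grows without bound).

Final answer: Not applicable (unstable)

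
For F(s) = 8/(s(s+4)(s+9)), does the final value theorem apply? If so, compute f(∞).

Poles of sF(s) = 8/((s+4)(s+9)) are at s = -4 and s = -9, both in the left half-plane. Theorem applies. f(∞) = lim_{s→0} sF(s) = 8/(4·9) = 2/9

Final answer: 2/9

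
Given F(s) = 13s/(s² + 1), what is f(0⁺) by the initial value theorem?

f(0⁺) = lim_{s→∞} s·13s/(s² + 1) = lim_{s→∞} 13s²/(s² + 1) = 13

Final answer: 13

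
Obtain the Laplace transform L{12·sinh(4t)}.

L{sinh(ωt)} = ω/(s² - ω²), so L{sinh(4t)} = 4/(s² - 16). Then L{12·sinh(4t)} = 12·4/(s² - 16) = 48/(s² - 16)

Final answer: 48/(s² - 16)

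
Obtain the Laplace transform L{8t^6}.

L{8t^6} = 8 · L{t^6} = 8 · 720/s^7 = 5760/s^7

Final answer: 5760/s^7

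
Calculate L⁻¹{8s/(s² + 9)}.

This is the form c·s/(s² + a²) with a = 3, c = 8. L⁻¹ = 8·cos(3t)

Final answer: 8·cos(3t)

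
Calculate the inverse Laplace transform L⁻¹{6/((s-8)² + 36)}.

Using frequency shift, L⁻¹{6/((s-8)² + 36)} = e^(8t)·sin(6t)

Final answer: e^(8t)·sin(6t)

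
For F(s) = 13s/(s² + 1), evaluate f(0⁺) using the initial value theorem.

f(0⁺) = lim_{s→∞} s·13s/(s² + 1) = lim_{s→∞} 13s²/(s² + 1) = 13

Final answer: 13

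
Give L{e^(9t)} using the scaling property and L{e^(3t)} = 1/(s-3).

Using L{f(at)} = (1/a)F(s/a) with a=3 and f(t) = e^(3t): L{e^(9t)} = (1/3) · 1/((s/3)-3) = (1/3) · 3/(s-9) = 1/(s-9)

Final answer: 1/(s-9)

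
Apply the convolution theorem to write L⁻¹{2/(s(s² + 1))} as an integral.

2/(s(s² + 1)) = (1/s)·(2/(s² + 1)) = L{1}·L{2·sin(t)}. So f(t) = 1*(2·sin(t)) = ∫₀ᵗ 2·sin(τ) dτ

Final answer: ∫₀ᵗ 2·sin(τ) dτ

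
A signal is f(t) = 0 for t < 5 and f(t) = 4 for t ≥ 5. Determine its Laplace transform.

f(t) = 4·u(t-5). L{u(t-5)} = e^(-5s)/s, so L{f(t)} = 4·e^(-5s)/s

Final answer: 4·e^(-5s)/s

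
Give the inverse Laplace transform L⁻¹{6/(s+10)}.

L⁻¹{1/(s-a)} = e^(at), so L⁻¹{1/(s+10)} = e^(-10t), and L⁻¹{6/(s+10)} = 6·e^(-10t)

Final answer: 6·e^(-10t)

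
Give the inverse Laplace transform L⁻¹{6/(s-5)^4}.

L⁻¹{n!/(s-a)^(n+1)} = t^n·e^(at), so L⁻¹{6/(s-5)^4} = t^3·e^(5t)

Final answer: t^3·e^(5t)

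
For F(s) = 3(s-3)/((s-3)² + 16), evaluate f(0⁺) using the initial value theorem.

f(0⁺) = lim_{s→∞} sF(s) = lim_{s→∞} 3s(s-3)/((s-3)² + 16) = 3

Final answer: 3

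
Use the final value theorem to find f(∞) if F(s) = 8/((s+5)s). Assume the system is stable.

f(∞) = lim_{s→0} sF(s) = lim_{s→0} 8/(s+5) = 8/5

Final answer: 8/5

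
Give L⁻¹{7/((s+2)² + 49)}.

Form: b/((s-a)² + b²) → e^(at)sin(bt). With a=-2, b=7

Final answer: e^(-2t)·sin(7t)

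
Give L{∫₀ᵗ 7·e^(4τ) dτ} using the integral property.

L{∫₀ᵗ f(τ)dτ} = F(s)/s with F(s) = 7/(s-4), so L{∫₀ᵗ 7·e^(4τ) dτ} = 7/(s(s-4))

Final answer: 7/(s(s-4))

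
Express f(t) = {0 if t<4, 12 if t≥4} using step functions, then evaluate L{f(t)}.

f(t) = 12·u(t-4). L{u(t-4)} = e^(-4s)/s, so L{f(t)} = 12·e^(-4s)/s

Final answer: 12·e^(-4s)/s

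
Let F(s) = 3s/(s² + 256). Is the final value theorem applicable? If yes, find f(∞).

The final value theorem requires all poles of sF(s) in the left half-plane. sF(s) = 3s²/(s² + 256) has poles at s = ±16i (imaginary axis). Theorem does NOT apply (oscillatory system).

Final answer: Not applicable (oscillatory)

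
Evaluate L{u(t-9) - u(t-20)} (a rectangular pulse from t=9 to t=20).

L{u(t-a)} = e^(-as)/s. L{u(t-9) - u(t-20)} = (e^(-9s) - e^(-20s))/s

Final answer: (e^(-9s) - e^(-20s))/s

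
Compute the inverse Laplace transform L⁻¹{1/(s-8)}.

L⁻¹{1/(s-a)} = e^(at), so L⁻¹{1/(s-8)} = e^(8t)

Final answer: e^(8t)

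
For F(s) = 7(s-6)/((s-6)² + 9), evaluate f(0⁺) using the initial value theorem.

f(0⁺) = lim_{s→∞} sF(s) = lim_{s→∞} 7s(s-6)/((s-6)² + 9) = 7

Final answer: 7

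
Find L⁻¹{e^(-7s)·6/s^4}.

L⁻¹{6/s^4} = t^3. By the time shift theorem, L⁻¹{e^(-as)F(s)} = u(t-a)f(t-a) with a=7, so L⁻¹{e^(-7s)·6/s^4} = u(t-7)·(t-7)^3

Final answer: u(t-7)·(t-7)^3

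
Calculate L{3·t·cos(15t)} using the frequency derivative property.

L{cos(15t)} = s/(s² + 225). Derivative: d/ds[s/(s² + 225)] = [(s² + 225) - s·2s]/(s² + 225)² = (225 - s²)/(s² + 225)². So L{t·cos(15t)} = -F'(s) = (s² - 225)/(s² + 225)². Then L{3·t·cos(15t)} = 3·(s² - 225)/(s² + 225)²

Final answer: 3·(s² - 225)/(s² + 225)²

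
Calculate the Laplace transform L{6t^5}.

L{6t^5} = 6 · L{t^5} = 6 · 120/s^6 = 720/s^6

Final answer: 720/s^6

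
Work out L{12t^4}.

L{t^n} = n!/s^(n+1). So L{12t^4} = 12·4!/s^5 = 288/s^5

Final answer: 288/s^5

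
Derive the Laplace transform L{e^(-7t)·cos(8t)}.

L{e^(at)·cos(ωt)} = (s-a)/((s-a)² + ω²), so L{e^(-7t)·cos(8t)} = (s+7)/((s+7)² + 64)

Final answer: (s+7)/((s+7)² + 64)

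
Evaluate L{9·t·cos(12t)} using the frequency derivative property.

L{cos(12t)} = s/(s² + 144). Derivative: d/ds[s/(s² + 144)] = [(s² + 144) - s·2s]/(s² + 144)² = (144 - s²)/(s² + 144)². So L{t·cos(12t)} = -F'(s) = (s² - 144)/(s² + 144)². Then L{9·t·cos(12t)} = 9·(s² - 144)/(s² + 144)²

Final answer: 9·(s² - 144)/(s² + 144)²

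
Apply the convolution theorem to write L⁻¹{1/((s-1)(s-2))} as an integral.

1/((s-1)(s-2)) = (1/(s-1))·(1/(s-2)) = L{e^t}·L{e^(2t)}. So f(t) = e^t*e^(2t) = ∫₀ᵗ e^(τ)·e^(2(t-τ)) dτ

Final answer: ∫₀ᵗ e^(τ)·e^(2(t-τ)) dτ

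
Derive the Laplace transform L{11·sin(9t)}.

L{sin(ωt)} = ω/(s² + ω²), so L{sin(9t)} = 9/(s² + 81). Then L{11·sin(9t)} = 11·9/(s² + 81) = 99/(s² + 81)

Final answer: 99/(s² + 81)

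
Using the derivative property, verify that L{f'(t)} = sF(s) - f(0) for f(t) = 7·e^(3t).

f'(t) = 21e^(3t). Direct: L{f'(t)} = 21/(s-3). Property: s·7/(s-3) - 7 = (7s - 7(s-3))/(s-3) = 21/(s-3). ✓

Final answer: 21/(s-3)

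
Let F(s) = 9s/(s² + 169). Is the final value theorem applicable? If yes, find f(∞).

The final value theorem requires all poles of sF(s) in the left half-plane. sF(s) = 9s²/(s² + 169) has poles at s = ±13i (imaginary axis). Theorem does NOT apply (oscillatory system).

Final answer: Not applicable (oscillatory)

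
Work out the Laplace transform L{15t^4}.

L{15t^4} = 15 · L{t^4} = 15 · 24/s^5 = 360/s^5

Final answer: 360/s^5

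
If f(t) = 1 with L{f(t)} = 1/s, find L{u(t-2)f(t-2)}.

Time shift theorem: L{u(t-a)f(t-a)} = e^(-as)F(s). Here a=2, F(s) = 1/s, so L{u(t-2)f(t-2)} = e^(-2s)·1/s

Final answer: e^(-2s)·1/s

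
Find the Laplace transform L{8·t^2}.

L{t^n} = n!/s^(n+1), so L{t^2} = 2/s^3. Then L{8·t^2} = 8·2/s^3 = 16/s^3

Final answer: 16/s^3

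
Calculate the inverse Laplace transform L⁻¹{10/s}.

L⁻¹{c/s} = c, so L⁻¹{10/s} = 10

Final answer: 10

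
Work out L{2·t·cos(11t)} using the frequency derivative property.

L{cos(11t)} = s/(s² + 121). Derivative: d/ds[s/(s² + 121)] = [(s² + 121) - s·2s]/(s² + 121)² = (121 - s²)/(s² + 121)². So L{t·cos(11t)} = -F'(s) = (s² - 121)/(s² + 121)². Then L{2·t·cos(11t)} = 2·(s² - 121)/(s² + 121)²

Final answer: 2·(s² - 121)/(s² + 121)²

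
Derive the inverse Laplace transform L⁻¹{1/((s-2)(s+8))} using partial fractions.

Decompose: A/(s-2) + B/(s+8). A = 1/10, B = -1/10. f(t) = (e^(2t) - e^(-8t))/10

Final answer: (e^(2t) - e^(-8t))/10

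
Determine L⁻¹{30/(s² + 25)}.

This is the form c·a/(s² + a²) with a = 5, c = 6. L⁻¹ = 6·sin(5t)

Final answer: 6·sin(5t)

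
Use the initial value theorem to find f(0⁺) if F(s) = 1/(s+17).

f(0⁺) = lim_{s→∞} s·1/(s+17) = lim_{s→∞} s/(s+17) = 1

Final answer: 1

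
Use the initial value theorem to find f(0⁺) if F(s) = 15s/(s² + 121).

f(0⁺) = lim_{s→∞} s·15s/(s² + 121) = lim_{s→∞} 15s²/(s² + 121) = 15

Final answer: 15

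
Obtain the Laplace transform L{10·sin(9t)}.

L{sin(ωt)} = ω/(s² + ω²), so L{sin(9t)} = 9/(s² + 81). Then L{10·sin(9t)} = 10·9/(s² + 81) = 90/(s² + 81)

Final answer: 90/(s² + 81)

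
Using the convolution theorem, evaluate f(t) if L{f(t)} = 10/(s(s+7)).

10/(s(s+7)) = (10/s)·(1/(s+7)) = L{10}·L{e^(-7t)}. By convolution, f(t) = 10*e^(-7t) = ∫₀ᵗ 10·e^(-7τ) dτ = 10·(1 - e^(-7t))/7

Final answer: 10·(1 - e^(-7t))/7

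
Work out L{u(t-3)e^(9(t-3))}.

u(t-a)f(t-a) with f(t)=e^(9t). L{e^(9t)} = 1/(s-9). By time shift: e^(-3s)/(s-9)

Final answer: e^(-3s)/(s-9)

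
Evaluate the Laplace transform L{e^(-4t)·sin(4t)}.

L{e^(at)·sin(ωt)} = ω/((s-a)² + ω²), so L{e^(-4t)·sin(4t)} = 4/((s+4)² + 16)

Final answer: 4/((s+4)² + 16)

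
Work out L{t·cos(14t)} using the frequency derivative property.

L{cos(14t)} = s/(s² + 196). Derivative: d/ds[s/(s² + 196)] = [(s² + 196) - s·2s]/(s² + 196)² = (196 - s²)/(s² + 196)². So L{t·cos(14t)} = -F'(s) = (s² - 196)/(s² + 196)²

Final answer: (s² - 196)/(s² + 196)²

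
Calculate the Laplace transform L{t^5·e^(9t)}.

L{t^n·e^(at)} = n!/(s-a)^(n+1), so L{t^5·e^(9t)} = 120/(s-9)^6

Final answer: 120/(s-9)^6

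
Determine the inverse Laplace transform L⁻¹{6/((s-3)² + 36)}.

Using frequency shift, L⁻¹{6/((s-3)² + 36)} = e^(3t)·sin(6t)

Final answer: e^(3t)·sin(6t)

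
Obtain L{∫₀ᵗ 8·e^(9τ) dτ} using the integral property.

L{∫₀ᵗ f(τ)dτ} = F(s)/s with F(s) = 8/(s-9), so L{∫₀ᵗ 8·e^(9τ) dτ} = 8/(s(s-9))

Final answer: 8/(s(s-9))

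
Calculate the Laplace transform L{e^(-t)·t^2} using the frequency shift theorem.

L{e^(at)·t^n} = n!/(s-a)^(n+1), so L{e^(-t)·t^2} = 2/(s+1)^3

Final answer: 2/(s+1)^3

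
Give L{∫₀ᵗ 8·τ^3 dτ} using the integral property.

L{∫₀ᵗ f(τ)dτ} = F(s)/s with f(t) = 8t^3. F(s) = 48/s^4, so L{∫₀ᵗ 8·τ^3 dτ} = (48/s^4)/s = 48/s^5. (Check: ∫₀ᵗ 8·τ^3 dτ = 8t^4/4.)

Final answer: 48/s^5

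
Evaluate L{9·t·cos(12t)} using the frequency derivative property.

L{cos(12t)} = s/(s² + 144). Derivative: d/ds[s/(s² + 144)] = [(s² + 144) - s·2s]/(s² + 144)² = (144 - s²)/(s² + 144)². So L{t·cos(12t)} = -F'(s) = (s² - 144)/(s² + 144)². Then L{9·t·cos(12t)} = 9·(s² - 144)/(s² + 144)²

Final answer: 9·(s² - 144)/(s² + 144)²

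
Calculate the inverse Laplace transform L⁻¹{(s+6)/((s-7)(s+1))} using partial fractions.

Using partial fractions, f(t) = (13e^(7t) - 5e^(-t))/8

Final answer: (13e^(7t) - 5e^(-t))/8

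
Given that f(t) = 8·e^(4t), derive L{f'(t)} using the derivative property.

f(0) = 8, F(s) = 8/(s-4). L{f'(t)} = s·F(s) - f(0) = 8s/(s-4) - 8 = (8s - 8(s-4))/(s-4) = 32/(s-4)

Final answer: 32/(s-4)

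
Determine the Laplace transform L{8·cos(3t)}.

L{cos(ωt)} = s/(s² + ω²), so L{cos(3t)} = s/(s² + 9). Then L{8·cos(3t)} = 8·s/(s² + 9) = 8s/(s² + 9)

Final answer: 8s/(s² + 9)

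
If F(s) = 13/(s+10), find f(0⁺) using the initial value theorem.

f(0⁺) = lim_{s→∞} s·13/(s+10) = lim_{s→∞} 13s/(s+10) = 13

Final answer: 13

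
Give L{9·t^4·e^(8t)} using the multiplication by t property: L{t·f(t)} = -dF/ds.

Using L{t^n·e^(at)} = n!/(s-a)^(n+1), L{t^4·e^(8t)} = 24/(s-8)^5, so L{9·t^4·e^(8t)} = 9·24/(s-8)^5 = 216/(s-8)^5

Final answer: 216/(s-8)^5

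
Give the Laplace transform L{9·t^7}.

L{t^n} = n!/s^(n+1), so L{t^7} = 5040/s^8. Then L{9·t^7} = 9·5040/s^8 = 45360/s^8

Final answer: 45360/s^8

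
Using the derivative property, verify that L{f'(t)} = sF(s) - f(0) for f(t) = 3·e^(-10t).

f'(t) = -30e^(-10t). Direct: L{f'(t)} = -30/(s+10). Property: s·3/(s+10) - 3 = (3s - 3(s+10))/(s+10) = -30/(s+10). ✓

Final answer: -30/(s+10)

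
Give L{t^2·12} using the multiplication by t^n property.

L{12} = 12/s. d^1/ds^1[1/s] = -1/s². d^2/ds^2[1/s] = 2/s^3. So L{t^2} = (-1)^{2}·2/s^3 = 2/s^3. Then L{t^2·12} = 12·2/s^3 = 24/s^3

Final answer: 24/s^3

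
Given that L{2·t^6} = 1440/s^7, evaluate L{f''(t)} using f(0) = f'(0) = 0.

L{f''(t)} = s²F(s) - sf(0) - f'(0) = s²·1440/s^7 - 0 - 0 = 1440/s^5

Final answer: 1440/s^5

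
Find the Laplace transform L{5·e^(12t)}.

L{e^(at)} = 1/(s-a), so L{e^(12t)} = 1/(s-12). Then L{5·e^(12t)} = 5/(s-12)

Final answer: 5/(s-12)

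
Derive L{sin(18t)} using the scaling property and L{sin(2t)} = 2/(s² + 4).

Using L{f(at)} = (1/a)F(s/a) with a=9: L{sin(18t)} = (1/9) · 2/((s/9)² + 4) = (1/9) · 2·81/(s² + 324) = 18/(s² + 324)

Final answer: 18/(s² + 324)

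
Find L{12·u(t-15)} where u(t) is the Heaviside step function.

L{u(t-a)} = e^(-as)/s. Here a=15, so L{u(t-15)} = e^(-15s)/s, and L{12·u(t-15)} = 12·e^(-15s)/s

Final answer: 12·e^(-15s)/s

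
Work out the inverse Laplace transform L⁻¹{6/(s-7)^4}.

L⁻¹{n!/(s-a)^(n+1)} = t^n·e^(at), so L⁻¹{6/(s-7)^4} = t^3·e^(7t)

Final answer: t^3·e^(7t)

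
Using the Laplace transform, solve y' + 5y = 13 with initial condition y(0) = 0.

sY + 5Y = 13/s. Y = 13/(s(s+5)). Partial fractions: Y = 13/5/s - 13/5/(s+5)

Final answer: y(t) = 13/5(1 - e^(-5t))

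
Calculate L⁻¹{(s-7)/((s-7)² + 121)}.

Using frequency shift: L⁻¹{(s-a)/((s-a)² + b²)} = e^(at)cos(bt). Here a=7, b=11

Final answer: e^(7t)·cos(11t)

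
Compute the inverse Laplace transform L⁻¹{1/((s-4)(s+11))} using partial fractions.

Decompose: A/(s-4) + B/(s+11). A = 1/15, B = -1/15. f(t) = (e^(4t) - e^(-11t))/15

Final answer: (e^(4t) - e^(-11t))/15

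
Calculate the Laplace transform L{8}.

L{8} = 8 · L{1} = 8/s

Final answer: 8/s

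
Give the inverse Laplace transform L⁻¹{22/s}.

L⁻¹{c/s} = c, so L⁻¹{22/s} = 22

Final answer: 22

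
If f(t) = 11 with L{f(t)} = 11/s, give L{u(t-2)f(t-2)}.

Time shift theorem: L{u(t-a)f(t-a)} = e^(-as)F(s). Here a=2, F(s) = 11/s, so L{u(t-2)f(t-2)} = e^(-2s)·11/s

Final answer: e^(-2s)·11/s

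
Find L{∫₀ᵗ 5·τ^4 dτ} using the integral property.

L{∫₀ᵗ f(τ)dτ} = F(s)/s with f(t) = 5t^4. F(s) = 120/s^5, so L{∫₀ᵗ 5·τ^4 dτ} = (120/s^5)/s = 120/s^6. (Check: ∫₀ᵗ 5·τ^4 dτ = 5t^5/5.)

Final answer: 120/s^6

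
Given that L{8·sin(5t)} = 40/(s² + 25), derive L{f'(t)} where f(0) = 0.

L{f'(t)} = s·F(s) - f(0) = s·40/(s² + 25) - 0 = 40s/(s² + 25)

Final answer: 40s/(s² + 25)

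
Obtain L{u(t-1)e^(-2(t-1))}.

u(t-a)f(t-a) with f(t)=e^(-2t). L{e^(-2t)} = 1/(s+2). By time shift: e^(-s)/(s+2)

Final answer: e^(-s)/(s+2)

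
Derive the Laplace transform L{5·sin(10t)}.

L{sin(ωt)} = ω/(s² + ω²), so L{sin(10t)} = 10/(s² + 100). Then L{5·sin(10t)} = 5·10/(s² + 100) = 50/(s² + 100)

Final answer: 50/(s² + 100)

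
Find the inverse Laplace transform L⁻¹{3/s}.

L⁻¹{c/s} = c, so L⁻¹{3/s} = 3

Final answer: 3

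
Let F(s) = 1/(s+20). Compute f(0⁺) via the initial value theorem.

f(0⁺) = lim_{s→∞} s·1/(s+20) = lim_{s→∞} s/(s+20) = 1

Final answer: 1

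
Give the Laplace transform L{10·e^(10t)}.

L{e^(at)} = 1/(s-a), so L{e^(10t)} = 1/(s-10). Then L{10·e^(10t)} = 10/(s-10)

Final answer: 10/(s-10)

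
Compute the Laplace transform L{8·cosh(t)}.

L{cosh(ωt)} = s/(s² - ω²), so L{cosh(t)} = s/(s² - 1). Then L{8·cosh(t)} = 8·s/(s² - 1) = 8s/(s² - 1)

Final answer: 8s/(s² - 1)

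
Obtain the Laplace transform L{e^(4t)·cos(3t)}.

L{e^(at)·cos(ωt)} = (s-a)/((s-a)² + ω²), so L{e^(4t)·cos(3t)} = (s-4)/((s-4)² + 9)

Final answer: (s-4)/((s-4)² + 9)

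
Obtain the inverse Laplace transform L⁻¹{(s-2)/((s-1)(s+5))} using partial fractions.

Using partial fractions, f(t) = (-e^t + 7e^(-5t))/6

Final answer: (-e^t + 7e^(-5t))/6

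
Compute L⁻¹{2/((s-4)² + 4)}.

Form: b/((s-a)² + b²) → e^(at)sin(bt). With a=4, b=2

Final answer: e^(4t)·sin(2t)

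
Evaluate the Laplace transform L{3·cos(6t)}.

L{cos(ωt)} = s/(s² + ω²), so L{cos(6t)} = s/(s² + 36). Then L{3·cos(6t)} = 3·s/(s² + 36) = 3s/(s² + 36)

Final answer: 3s/(s² + 36)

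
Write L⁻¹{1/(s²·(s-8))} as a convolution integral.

1/(s²·(s-8)) = (1/s^2)·(1/(s-8)) = L{t}·L{e^(8t)}. So f(t) = t*e^(8t) = ∫₀ᵗ τ·e^(8(t-τ)) dτ

Final answer: ∫₀ᵗ τ·e^(8(t-τ)) dτ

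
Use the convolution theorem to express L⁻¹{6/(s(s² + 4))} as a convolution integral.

6/(s(s² + 4)) = (1/s)·(6/(s² + 4)) = L{1}·L{3·sin(2t)}. So f(t) = 1*(3·sin(2t)) = ∫₀ᵗ 3·sin(2τ) dτ

Final answer: ∫₀ᵗ 3·sin(2τ) dτ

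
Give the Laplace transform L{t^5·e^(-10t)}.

L{t^n·e^(at)} = n!/(s-a)^(n+1), so L{t^5·e^(-10t)} = 120/(s+10)^6

Final answer: 120/(s+10)^6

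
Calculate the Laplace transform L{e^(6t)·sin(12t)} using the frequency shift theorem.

Frequency shift: L{e^(at)f(t)} = F(s-a). L{e^(6t)·sin(12t)} = 12/((s-6)² + 144)

Final answer: 12/((s-6)² + 144)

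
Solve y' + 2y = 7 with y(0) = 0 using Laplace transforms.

sY + 2Y = 7/s. Y = 7/(s(s+2)). Partial fractions: Y = 7/2/s - 7/2/(s+2)

Final answer: y(t) = 7/2(1 - e^(-2t))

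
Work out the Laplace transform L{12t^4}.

L{12t^4} = 12 · L{t^4} = 12 · 24/s^5 = 288/s^5

Final answer: 288/s^5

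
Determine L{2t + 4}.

L{2t + 4} = 2·L{t} + 4·L{1} = 2/s² + 4/s

Final answer: 2/s² + 4/s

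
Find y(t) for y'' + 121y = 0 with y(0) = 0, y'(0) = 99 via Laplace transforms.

L{y''} + 121L{y} = 0. s²Y - 0 - 99 + 121Y = 0. Y(s² + 121) = 99. Y = (99)/(s² + 121). Inverting: y(t) = 9sin(11t)

Final answer: y(t) = 9sin(11t)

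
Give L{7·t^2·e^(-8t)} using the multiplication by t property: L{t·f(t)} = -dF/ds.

Using L{t^n·e^(at)} = n!/(s-a)^(n+1), L{t^2·e^(-8t)} = 2/(s+8)^3, so L{7·t^2·e^(-8t)} = 7·2/(s+8)^3 = 14/(s+8)^3

Final answer: 14/(s+8)^3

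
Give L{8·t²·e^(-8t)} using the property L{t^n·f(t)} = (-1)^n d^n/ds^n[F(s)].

L{e^(-8t)} = 1/(s+8). d/ds[1/(s+8)] = -1/(s+8)². d²/ds²[1/(s+8)] = 2/(s+8)³. So L{t²·e^(-8t)} = (-1)² · 2/(s+8)³ = 2/(s+8)³. Then L{8·t²·e^(-8t)} = 8·2/(s+8)³ = 16/(s+8)³

Final answer: 16/(s+8)³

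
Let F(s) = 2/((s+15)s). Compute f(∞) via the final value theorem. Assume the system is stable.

f(∞) = lim_{s→0} sF(s) = lim_{s→0} 2/(s+15) = 2/15

Final answer: 2/15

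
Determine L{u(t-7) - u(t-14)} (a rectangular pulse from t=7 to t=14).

L{u(t-a)} = e^(-as)/s. L{u(t-7) - u(t-14)} = (e^(-7s) - e^(-14s))/s

Final answer: (e^(-7s) - e^(-14s))/s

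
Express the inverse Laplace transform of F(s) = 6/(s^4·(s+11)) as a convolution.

6/(s^4·(s+11)) = (6/s^4)·(1/(s+11)) = L{t^3}·L{e^(-11t)}. So f(t) = t^3*e^(-11t) = ∫₀ᵗ τ^3·e^(-11(t-τ)) dτ

Final answer: ∫₀ᵗ τ^3·e^(-11(t-τ)) dτ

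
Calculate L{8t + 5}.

L{8t + 5} = 8·L{t} + 5·L{1} = 8/s² + 5/s

Final answer: 8/s² + 5/s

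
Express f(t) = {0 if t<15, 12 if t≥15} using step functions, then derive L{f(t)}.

f(t) = 12·u(t-15). L{u(t-15)} = e^(-15s)/s, so L{f(t)} = 12·e^(-15s)/s

Final answer: 12·e^(-15s)/s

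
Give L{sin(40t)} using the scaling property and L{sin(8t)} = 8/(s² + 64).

Using L{f(at)} = (1/a)F(s/a) with a=5: L{sin(40t)} = (1/5) · 8/((s/5)² + 64) = (1/5) · 8·25/(s² + 1600) = 40/(s² + 1600)

Final answer: 40/(s² + 1600)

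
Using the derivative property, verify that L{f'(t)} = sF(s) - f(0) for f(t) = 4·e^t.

f'(t) = 4e^t. Direct: L{f'(t)} = 4/(s-1). Property: s·4/(s-1) - 4 = (4s - 4(s-1))/(s-1) = 4/(s-1). ✓

Final answer: 4/(s-1)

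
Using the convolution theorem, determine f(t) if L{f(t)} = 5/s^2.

5/s^2 = (5/s)·(1/s) = L{5}·L{1}. By convolution, f(t) = 5*1 = ∫₀ᵗ 5·1 dτ = 5·t

Final answer: 5·t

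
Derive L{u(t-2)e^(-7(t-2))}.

u(t-a)f(t-a) with f(t)=e^(-7t). L{e^(-7t)} = 1/(s+7). By time shift: e^(-2s)/(s+7)

Final answer: e^(-2s)/(s+7)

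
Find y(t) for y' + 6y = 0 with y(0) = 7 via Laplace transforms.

L{y'} + 6L{y} = 0. sY - 7 + 6Y = 0. Y(s+6) = 7. Y = 7/(s+6)

Final answer: y(t) = 7e^(-6t)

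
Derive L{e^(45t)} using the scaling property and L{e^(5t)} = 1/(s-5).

Using L{f(at)} = (1/a)F(s/a) with a=9 and f(t) = e^(5t): L{e^(45t)} = (1/9) · 1/((s/9)-5) = (1/9) · 9/(s-45) = 1/(s-45)

Final answer: 1/(s-45)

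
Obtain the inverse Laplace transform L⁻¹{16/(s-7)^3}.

L⁻¹{n!/(s-a)^(n+1)} = t^n·e^(at) with n=2, a=7. So L⁻¹{2/(s-7)^3} = t^2·e^(7t), and L⁻¹{16/(s-7)^3} = (16/2)·t^2·e^(7t) = 8·t^2·e^(7t)

Final answer: 8·t^2·e^(7t)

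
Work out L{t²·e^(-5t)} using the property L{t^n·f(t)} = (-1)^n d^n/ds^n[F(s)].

L{e^(-5t)} = 1/(s+5). d/ds[1/(s+5)] = -1/(s+5)². d²/ds²[1/(s+5)] = 2/(s+5)³. So L{t²·e^(-5t)} = (-1)² · 2/(s+5)³ = 2/(s+5)³

Final answer: 2/(s+5)³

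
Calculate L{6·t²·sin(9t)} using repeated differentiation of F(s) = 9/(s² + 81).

F(s) = 9/(s² + 81). F'(s) = -18s/(s² + 81)². F''(s) = -18(81 - 3s²)/(s² + 81)³ = (54s² - 1458)/(s² + 81)³. So L{t²·sin(9t)} = (-1)² F''(s) = (54s² - 1458)/(s² + 81)³. Then L{6·t²·sin(9t)} = 6·(54s² - 1458)/(s² + 81)³ = (324s² - 8748)/(s² + 81)³

Final answer: (324s² - 8748)/(s² + 81)³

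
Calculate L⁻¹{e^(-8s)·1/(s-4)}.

L⁻¹{1/(s-4)} = e^(4t). By the time shift theorem, L⁻¹{e^(-as)F(s)} = u(t-a)f(t-a) with a=8, so L⁻¹{e^(-8s)·1/(s-4)} = u(t-8)·e^(4(t-8))

Final answer: u(t-8)·e^(4(t-8))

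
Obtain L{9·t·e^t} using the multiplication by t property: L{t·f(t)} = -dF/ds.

Using L{t^n·e^(at)} = n!/(s-a)^(n+1), L{t·e^t} = 1/(s-1)^2, so L{9·t·e^t} = 9·1/(s-1)^2 = 9/(s-1)^2

Final answer: 9/(s-1)^2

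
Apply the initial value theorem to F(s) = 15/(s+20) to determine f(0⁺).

f(0⁺) = lim_{s→∞} s·15/(s+20) = lim_{s→∞} 15s/(s+20) = 15

Final answer: 15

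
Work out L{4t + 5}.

L{4t + 5} = 4·L{t} + 5·L{1} = 4/s² + 5/s

Final answer: 4/s² + 5/s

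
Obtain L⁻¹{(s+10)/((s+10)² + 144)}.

Using frequency shift: L⁻¹{(s-a)/((s-a)² + b²)} = e^(at)cos(bt). Here a=-10, b=12

Final answer: e^(-10t)·cos(12t)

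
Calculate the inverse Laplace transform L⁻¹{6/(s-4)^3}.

L⁻¹{n!/(s-a)^(n+1)} = t^n·e^(at) with n=2, a=4. So L⁻¹{2/(s-4)^3} = t^2·e^(4t), and L⁻¹{6/(s-4)^3} = (6/2)·t^2·e^(4t) = 3·t^2·e^(4t)

Final answer: 3·t^2·e^(4t)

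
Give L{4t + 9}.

L{4t + 9} = 4·L{t} + 9·L{1} = 4/s² + 9/s

Final answer: 4/s² + 9/s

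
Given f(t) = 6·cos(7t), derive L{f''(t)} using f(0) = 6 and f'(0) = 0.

F(s) = 6s/(s² + 49). L{f''(t)} = s²F(s) - sf(0) - f'(0) = 6s³/(s² + 49) - 6s = (6s³ - 6s(s² + 49))/(s² + 49) = -294s/(s² + 49)

Final answer: -294s/(s² + 49)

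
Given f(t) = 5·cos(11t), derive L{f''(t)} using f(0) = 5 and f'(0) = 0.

F(s) = 5s/(s² + 121). L{f''(t)} = s²F(s) - sf(0) - f'(0) = 5s³/(s² + 121) - 5s = (5s³ - 5s(s² + 121))/(s² + 121) = -605s/(s² + 121)

Final answer: -605s/(s² + 121)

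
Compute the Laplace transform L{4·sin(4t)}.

L{sin(ωt)} = ω/(s² + ω²), so L{sin(4t)} = 4/(s² + 16). Then L{4·sin(4t)} = 4·4/(s² + 16) = 16/(s² + 16)

Final answer: 16/(s² + 16)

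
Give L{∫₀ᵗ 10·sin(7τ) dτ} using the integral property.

L{∫₀ᵗ f(τ)dτ} = F(s)/s with F(s) = 70/(s² + 49), so the result is (70/(s² + 49))/s = 70/(s(s² + 49))

Final answer: 70/(s(s² + 49))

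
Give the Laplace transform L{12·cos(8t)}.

L{cos(ωt)} = s/(s² + ω²), so L{cos(8t)} = s/(s² + 64). Then L{12·cos(8t)} = 12·s/(s² + 64) = 12s/(s² + 64)

Final answer: 12s/(s² + 64)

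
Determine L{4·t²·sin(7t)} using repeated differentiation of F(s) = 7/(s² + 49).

F(s) = 7/(s² + 49). F'(s) = -14s/(s² + 49)². F''(s) = -14(49 - 3s²)/(s² + 49)³ = (42s² - 686)/(s² + 49)³. So L{t²·sin(7t)} = (-1)² F''(s) = (42s² - 686)/(s² + 49)³. Then L{4·t²·sin(7t)} = 4·(42s² - 686)/(s² + 49)³ = (168s² - 2744)/(s² + 49)³

Final answer: (168s² - 2744)/(s² + 49)³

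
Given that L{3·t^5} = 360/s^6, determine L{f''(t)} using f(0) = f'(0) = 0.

L{f''(t)} = s²F(s) - sf(0) - f'(0) = s²·360/s^6 - 0 - 0 = 360/s^4

Final answer: 360/s^4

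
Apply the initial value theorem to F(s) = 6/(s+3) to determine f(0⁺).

f(0⁺) = lim_{s→∞} s·6/(s+3) = lim_{s→∞} 6s/(s+3) = 6

Final answer: 6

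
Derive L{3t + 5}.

L{3t + 5} = 3·L{t} + 5·L{1} = 3/s² + 5/s

Final answer: 3/s² + 5/s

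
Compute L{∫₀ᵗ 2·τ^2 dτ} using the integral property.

L{∫₀ᵗ f(τ)dτ} = F(s)/s with f(t) = 2t^2. F(s) = 4/s^3, so L{∫₀ᵗ 2·τ^2 dτ} = (4/s^3)/s = 4/s^4. (Check: ∫₀ᵗ 2·τ^2 dτ = 2t^3/3.)

Final answer: 4/s^4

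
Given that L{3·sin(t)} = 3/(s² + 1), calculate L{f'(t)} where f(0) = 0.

L{f'(t)} = s·F(s) - f(0) = s·3/(s² + 1) - 0 = 3s/(s² + 1)

Final answer: 3s/(s² + 1)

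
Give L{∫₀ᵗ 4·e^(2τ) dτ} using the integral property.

L{∫₀ᵗ f(τ)dτ} = F(s)/s with F(s) = 4/(s-2), so L{∫₀ᵗ 4·e^(2τ) dτ} = 4/(s(s-2))

Final answer: 4/(s(s-2))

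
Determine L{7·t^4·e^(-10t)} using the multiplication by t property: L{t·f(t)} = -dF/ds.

Using L{t^n·e^(at)} = n!/(s-a)^(n+1), L{t^4·e^(-10t)} = 24/(s+10)^5, so L{7·t^4·e^(-10t)} = 7·24/(s+10)^5 = 168/(s+10)^5

Final answer: 168/(s+10)^5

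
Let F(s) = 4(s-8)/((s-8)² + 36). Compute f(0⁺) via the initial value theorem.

f(0⁺) = lim_{s→∞} sF(s) = lim_{s→∞} 4s(s-8)/((s-8)² + 36) = 4

Final answer: 4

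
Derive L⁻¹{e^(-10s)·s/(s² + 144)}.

L⁻¹{s/(s² + 144)} = cos(12t). By the time shift theorem, L⁻¹{e^(-as)F(s)} = u(t-a)f(t-a) with a=10, so L⁻¹{e^(-10s)·s/(s² + 144)} = u(t-10)·cos(12(t-10))

Final answer: u(t-10)·cos(12(t-10))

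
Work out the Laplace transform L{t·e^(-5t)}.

L{t^n·e^(at)} = n!/(s-a)^(n+1), so L{t·e^(-5t)} = 1/(s+5)^2

Final answer: 1/(s+5)^2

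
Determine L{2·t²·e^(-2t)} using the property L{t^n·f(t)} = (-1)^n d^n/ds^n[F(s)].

L{e^(-2t)} = 1/(s+2). d/ds[1/(s+2)] = -1/(s+2)². d²/ds²[1/(s+2)] = 2/(s+2)³. So L{t²·e^(-2t)} = (-1)² · 2/(s+2)³ = 2/(s+2)³. Then L{2·t²·e^(-2t)} = 2·2/(s+2)³ = 4/(s+2)³

Final answer: 4/(s+2)³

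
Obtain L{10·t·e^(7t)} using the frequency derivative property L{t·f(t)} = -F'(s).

L{e^(7t)} = 1/(s-7). By frequency derivative: L{t·e^(7t)} = -d/ds[1/(s-7)] = -(-1)/(s-7)² = 1/(s-7)². Then L{10·t·e^(7t)} = 10·1/(s-7)² = 10/(s-7)²

Final answer: 10/(s-7)²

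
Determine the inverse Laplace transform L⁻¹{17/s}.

L⁻¹{c/s} = c, so L⁻¹{17/s} = 17

Final answer: 17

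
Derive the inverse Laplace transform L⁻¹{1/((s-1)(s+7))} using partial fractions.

Decompose: A/(s-1) + B/(s+7). A = 1/8, B = -1/8. f(t) = (e^t - e^(-7t))/8

Final answer: (e^t - e^(-7t))/8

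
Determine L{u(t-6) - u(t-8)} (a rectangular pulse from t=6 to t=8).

L{u(t-a)} = e^(-as)/s. L{u(t-6) - u(t-8)} = (e^(-6s) - e^(-8s))/s

Final answer: (e^(-6s) - e^(-8s))/s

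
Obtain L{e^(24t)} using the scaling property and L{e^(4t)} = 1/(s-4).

Using L{f(at)} = (1/a)F(s/a) with a=6 and f(t) = e^(4t): L{e^(24t)} = (1/6) · 1/((s/6)-4) = (1/6) · 6/(s-24) = 1/(s-24)

Final answer: 1/(s-24)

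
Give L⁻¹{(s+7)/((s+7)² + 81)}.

Using frequency shift: L⁻¹{(s-a)/((s-a)² + b²)} = e^(at)cos(bt). Here a=-7, b=9

Final answer: e^(-7t)·cos(9t)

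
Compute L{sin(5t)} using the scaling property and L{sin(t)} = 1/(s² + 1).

Using L{f(at)} = (1/a)F(s/a) with a=5: L{sin(5t)} = (1/5) · 1/((s/5)² + 1) = (1/5) · 1·25/(s² + 25) = 5/(s² + 25)

Final answer: 5/(s² + 25)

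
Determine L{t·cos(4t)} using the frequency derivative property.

L{cos(4t)} = s/(s² + 16). Derivative: d/ds[s/(s² + 16)] = [(s² + 16) - s·2s]/(s² + 16)² = (16 - s²)/(s² + 16)². So L{t·cos(4t)} = -F'(s) = (s² - 16)/(s² + 16)²

Final answer: (s² - 16)/(s² + 16)²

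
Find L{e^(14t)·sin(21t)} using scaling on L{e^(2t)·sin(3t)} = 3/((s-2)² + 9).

Scaling with a=7: L{e^(14t)·sin(21t)} = (1/7) · 3/((s/7-2)² + 9). Simplifying: 21/((s-14)² + 441)

Final answer: 21/((s-14)² + 441)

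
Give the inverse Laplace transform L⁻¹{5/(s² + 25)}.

L⁻¹{5/(s² + 25)} = sin(5t)

Final answer: sin(5t)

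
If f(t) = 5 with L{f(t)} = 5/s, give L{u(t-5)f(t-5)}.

Time shift theorem: L{u(t-a)f(t-a)} = e^(-as)F(s). Here a=5, F(s) = 5/s, so L{u(t-5)f(t-5)} = e^(-5s)·5/s

Final answer: e^(-5s)·5/s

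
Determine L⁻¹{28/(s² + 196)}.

This is the form c·a/(s² + a²) with a = 14, c = 2. L⁻¹ = 2·sin(14t)

Final answer: 2·sin(14t)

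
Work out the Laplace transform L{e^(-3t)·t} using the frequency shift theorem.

L{e^(at)·t^n} = n!/(s-a)^(n+1), so L{e^(-3t)·t} = 1/(s+3)^2

Final answer: 1/(s+3)^2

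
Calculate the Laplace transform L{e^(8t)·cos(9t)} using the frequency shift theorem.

Frequency shift: L{e^(at)f(t)} = F(s-a). L{e^(8t)·cos(9t)} = (s-8)/((s-8)² + 81)

Final answer: (s-8)/((s-8)² + 81)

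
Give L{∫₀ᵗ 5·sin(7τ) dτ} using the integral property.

L{∫₀ᵗ f(τ)dτ} = F(s)/s with F(s) = 35/(s² + 49), so the result is (35/(s² + 49))/s = 35/(s(s² + 49))

Final answer: 35/(s(s² + 49))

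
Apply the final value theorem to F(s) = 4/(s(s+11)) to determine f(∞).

f(∞) = lim_{s→0} s·4/(s(s+11)) = lim_{s→0} 4/(s+11) = 4/11 = 4/11

Final answer: 4/11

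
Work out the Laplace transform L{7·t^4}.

L{t^n} = n!/s^(n+1), so L{t^4} = 24/s^5. Then L{7·t^4} = 7·24/s^5 = 168/s^5

Final answer: 168/s^5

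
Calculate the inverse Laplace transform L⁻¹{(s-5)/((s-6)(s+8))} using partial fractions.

Using partial fractions, f(t) = (e^(6t) + 13e^(-8t))/14

Final answer: (e^(6t) + 13e^(-8t))/14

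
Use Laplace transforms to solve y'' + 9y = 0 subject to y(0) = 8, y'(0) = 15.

L{y''} + 9L{y} = 0. s²Y - 8s - 15 + 9Y = 0. Y(s² + 9) = 8s + 15. Y = (8s + 15)/(s² + 9). Inverting: y(t) = 8cos(3t) + 5sin(3t)

Final answer: y(t) = 8cos(3t) + 5sin(3t)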